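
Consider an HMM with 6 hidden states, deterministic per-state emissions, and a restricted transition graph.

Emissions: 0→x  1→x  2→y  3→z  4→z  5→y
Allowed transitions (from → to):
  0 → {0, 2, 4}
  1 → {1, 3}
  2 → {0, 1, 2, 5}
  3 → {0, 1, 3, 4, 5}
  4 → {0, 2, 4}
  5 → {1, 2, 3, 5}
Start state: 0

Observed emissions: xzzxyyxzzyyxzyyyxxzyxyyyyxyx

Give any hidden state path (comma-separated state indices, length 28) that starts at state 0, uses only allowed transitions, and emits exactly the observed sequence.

  pos 0: x in {0,1}, choose 0; start
  pos 1: z in {3,4}, choose 4; 0->4 ok
  pos 2: z in {3,4}, choose 4; 4->4 ok
  pos 3: x in {0,1}, choose 0; 4->0 ok
  pos 4: y in {2,5}, choose 2; 0->2 ok
  pos 5: y in {2,5}, choose 2; 2->2 ok
  pos 6: x in {0,1}, choose 1; 2->1 ok
  pos 7: z in {3,4}, choose 3; 1->3 ok
  pos 8: z in {3,4}, choose 4; 3->4 ok
  pos 9: y in {2,5}, choose 2; 4->2 ok
  pos 10: y in {2,5}, choose 5; 2->5 ok
  pos 11: x in {0,1}, choose 1; 5->1 ok
  pos 12: z in {3,4}, choose 3; 1->3 ok
  pos 13: y in {2,5}, choose 5; 3->5 ok
  pos 14: y in {2,5}, choose 2; 5->2 ok
  pos 15: y in {2,5}, choose 2; 2->2 ok
  pos 16: x in {0,1}, choose 0; 2->0 ok
  pos 17: x in {0,1}, choose 0; 0->0 ok
  pos 18: z in {3,4}, choose 4; 0->4 ok
  pos 19: y in {2,5}, choose 2; 4->2 ok
  pos 20: x in {0,1}, choose 0; 2->0 ok
  pos 21: y in {2,5}, choose 2; 0->2 ok
  pos 22: y in {2,5}, choose 2; 2->2 ok
  pos 23: y in {2,5}, choose 2; 2->2 ok
  pos 24: y in {2,5}, choose 2; 2->2 ok
  pos 25: x in {0,1}, choose 0; 2->0 ok
  pos 26: y in {2,5}, choose 2; 0->2 ok
  pos 27: x in {0,1}, choose 1; 2->1 ok

0,4,4,0,2,2,1,3,4,2,5,1,3,5,2,2,0,0,4,2,0,2,2,2,2,0,2,1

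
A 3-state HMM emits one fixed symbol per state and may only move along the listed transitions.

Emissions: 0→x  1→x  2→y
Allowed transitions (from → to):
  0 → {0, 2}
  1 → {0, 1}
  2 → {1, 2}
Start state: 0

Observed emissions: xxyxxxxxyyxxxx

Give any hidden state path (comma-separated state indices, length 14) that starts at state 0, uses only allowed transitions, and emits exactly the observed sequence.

  t0 'x' -> {0,1}, take 0 (start)
  t1 'x' -> {0,1}, take 0 (0->0 ok)
  t2 'y' -> {2}, take 2 (0->2 ok)
  t3 'x' -> {0,1}, take 1 (2->1 ok)
  t4 'x' -> {0,1}, take 1 (1->1 ok)
  t5 'x' -> {0,1}, take 1 (1->1 ok)
  t6 'x' -> {0,1}, take 1 (1->1 ok)
  t7 'x' -> {0,1}, take 0 (1->0 ok)
  t8 'y' -> {2}, take 2 (0->2 ok)
  t9 'y' -> {2}, take 2 (2->2 ok)
  t10 'x' -> {0,1}, take 1 (2->1 ok)
  t11 'x' -> {0,1}, take 1 (1->1 ok)
  t12 'x' -> {0,1}, take 1 (1->1 ok)
  t13 'x' -> {0,1}, take 0 (1->0 ok)

0,0,2,1,1,1,1,0,2,2,1,1,1,0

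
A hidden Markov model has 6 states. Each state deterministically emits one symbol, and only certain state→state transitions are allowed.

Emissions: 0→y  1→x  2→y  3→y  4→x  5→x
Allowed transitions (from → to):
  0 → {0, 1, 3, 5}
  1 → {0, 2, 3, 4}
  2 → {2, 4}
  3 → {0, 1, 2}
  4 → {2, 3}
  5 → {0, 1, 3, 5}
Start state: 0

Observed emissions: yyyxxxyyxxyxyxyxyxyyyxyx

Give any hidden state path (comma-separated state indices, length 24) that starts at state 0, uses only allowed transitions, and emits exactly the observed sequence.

0,3,0,5,5,5,3,0,1,4,2,4,2,4,3,1,0,1,2,2,2,4,3,1

  [0] y  {0,2,3}  => 0  start
  [1] y  {0,2,3}  => 3  0->3 ok
  [2] y  {0,2,3}  => 0  3->0 ok
  [3] x  {1,4,5}  => 5  0->5 ok
  [4] x  {1,4,5}  => 5  5->5 ok
  [5] x  {1,4,5}  => 5  5->5 ok
  [6] y  {0,2,3}  => 3  5->3 ok
  [7] y  {0,2,3}  => 0  3->0 ok
  [8] x  {1,4,5}  => 1  0->1 ok
  [9] x  {1,4,5}  => 4  1->4 ok
  [10] y  {0,2,3}  => 2  4->2 ok
  [11] x  {1,4,5}  => 4  2->4 ok
  [12] y  {0,2,3}  => 2  4->2 ok
  [13] x  {1,4,5}  => 4  2->4 ok
  [14] y  {0,2,3}  => 3  4->3 ok
  [15] x  {1,4,5}  => 1  3->1 ok
  [16] y  {0,2,3}  => 0  1->0 ok
  [17] x  {1,4,5}  => 1  0->1 ok
  [18] y  {0,2,3}  => 2  1->2 ok
  [19] y  {0,2,3}  => 2  2->2 ok
  [20] y  {0,2,3}  => 2  2->2 ok
  [21] x  {1,4,5}  => 4  2->4 ok
  [22] y  {0,2,3}  => 3  4->3 ok
  [23] x  {1,4,5}  => 1  3->1 ok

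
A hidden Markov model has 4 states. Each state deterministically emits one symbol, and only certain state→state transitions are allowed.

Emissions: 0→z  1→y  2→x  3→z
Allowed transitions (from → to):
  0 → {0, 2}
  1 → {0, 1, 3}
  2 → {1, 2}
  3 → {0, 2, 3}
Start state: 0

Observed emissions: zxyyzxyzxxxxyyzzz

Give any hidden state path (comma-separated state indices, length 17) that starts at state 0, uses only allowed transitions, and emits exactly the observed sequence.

0,2,1,1,0,2,1,0,2,2,2,2,1,1,3,3,3

  t0 'z' -> {0,3}, take 0 (start)
  t1 'x' -> {2}, take 2 (0->2 ok)
  t2 'y' -> {1}, take 1 (2->1 ok)
  t3 'y' -> {1}, take 1 (1->1 ok)
  t4 'z' -> {0,3}, take 0 (1->0 ok)
  t5 'x' -> {2}, take 2 (0->2 ok)
  t6 'y' -> {1}, take 1 (2->1 ok)
  t7 'z' -> {0,3}, take 0 (1->0 ok)
  t8 'x' -> {2}, take 2 (0->2 ok)
  t9 'x' -> {2}, take 2 (2->2 ok)
  t10 'x' -> {2}, take 2 (2->2 ok)
  t11 'x' -> {2}, take 2 (2->2 ok)
  t12 'y' -> {1}, take 1 (2->1 ok)
  t13 'y' -> {1}, take 1 (1->1 ok)
  t14 'z' -> {0,3}, take 3 (1->3 ok)
  t15 'z' -> {0,3}, take 3 (3->3 ok)
  t16 'z' -> {0,3}, take 3 (3->3 ok)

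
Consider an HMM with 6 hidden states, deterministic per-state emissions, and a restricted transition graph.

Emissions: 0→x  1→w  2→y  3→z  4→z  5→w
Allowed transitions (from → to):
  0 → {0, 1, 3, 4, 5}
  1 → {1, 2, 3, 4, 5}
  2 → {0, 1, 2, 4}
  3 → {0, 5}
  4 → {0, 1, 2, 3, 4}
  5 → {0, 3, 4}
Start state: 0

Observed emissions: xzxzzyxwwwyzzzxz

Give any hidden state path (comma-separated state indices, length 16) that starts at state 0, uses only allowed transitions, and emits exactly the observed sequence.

0,3,0,4,4,2,0,1,1,1,2,4,4,3,0,3

  [0] x  {0}  => 0  start
  [1] z  {3,4}  => 3  0->3 ok
  [2] x  {0}  => 0  3->0 ok
  [3] z  {3,4}  => 4  0->4 ok
  [4] z  {3,4}  => 4  4->4 ok
  [5] y  {2}  => 2  4->2 ok
  [6] x  {0}  => 0  2->0 ok
  [7] w  {1,5}  => 1  0->1 ok
  [8] w  {1,5}  => 1  1->1 ok
  [9] w  {1,5}  => 1  1->1 ok
  [10] y  {2}  => 2  1->2 ok
  [11] z  {3,4}  => 4  2->4 ok
  [12] z  {3,4}  => 4  4->4 ok
  [13] z  {3,4}  => 3  4->3 ok
  [14] x  {0}  => 0  3->0 ok
  [15] z  {3,4}  => 3  0->3 ok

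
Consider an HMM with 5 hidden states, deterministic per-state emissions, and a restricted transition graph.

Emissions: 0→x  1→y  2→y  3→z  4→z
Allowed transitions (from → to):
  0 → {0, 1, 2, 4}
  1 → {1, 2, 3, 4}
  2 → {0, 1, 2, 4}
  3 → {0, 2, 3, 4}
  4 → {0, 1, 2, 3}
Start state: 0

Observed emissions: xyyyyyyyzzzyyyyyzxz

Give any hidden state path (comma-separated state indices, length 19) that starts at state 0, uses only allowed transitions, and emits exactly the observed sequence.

  pos 0: x in {0}, choose 0; start
  pos 1: y in {1,2}, choose 1; 0->1 ok
  pos 2: y in {1,2}, choose 1; 1->1 ok
  pos 3: y in {1,2}, choose 2; 1->2 ok
  pos 4: y in {1,2}, choose 2; 2->2 ok
  pos 5: y in {1,2}, choose 1; 2->1 ok
  pos 6: y in {1,2}, choose 2; 1->2 ok
  pos 7: y in {1,2}, choose 1; 2->1 ok
  pos 8: z in {3,4}, choose 4; 1->4 ok
  pos 9: z in {3,4}, choose 3; 4->3 ok
  pos 10: z in {3,4}, choose 4; 3->4 ok
  pos 11: y in {1,2}, choose 2; 4->2 ok
  pos 12: y in {1,2}, choose 1; 2->1 ok
  pos 13: y in {1,2}, choose 1; 1->1 ok
  pos 14: y in {1,2}, choose 1; 1->1 ok
  pos 15: y in {1,2}, choose 1; 1->1 ok
  pos 16: z in {3,4}, choose 3; 1->3 ok
  pos 17: x in {0}, choose 0; 3->0 ok
  pos 18: z in {3,4}, choose 4; 0->4 ok

0,1,1,2,2,1,2,1,4,3,4,2,1,1,1,1,3,0,4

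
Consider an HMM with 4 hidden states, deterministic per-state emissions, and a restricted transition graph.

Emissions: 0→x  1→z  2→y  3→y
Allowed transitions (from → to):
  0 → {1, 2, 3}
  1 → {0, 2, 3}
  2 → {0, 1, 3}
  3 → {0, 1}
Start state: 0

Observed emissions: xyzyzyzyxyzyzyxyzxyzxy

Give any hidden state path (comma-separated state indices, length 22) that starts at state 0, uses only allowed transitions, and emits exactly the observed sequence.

0,3,1,3,1,2,1,2,0,3,1,2,1,3,0,2,1,0,3,1,0,2

  t0 'x' -> {0}, take 0 (start)
  t1 'y' -> {2,3}, take 3 (0->3 ok)
  t2 'z' -> {1}, take 1 (3->1 ok)
  t3 'y' -> {2,3}, take 3 (1->3 ok)
  t4 'z' -> {1}, take 1 (3->1 ok)
  t5 'y' -> {2,3}, take 2 (1->2 ok)
  t6 'z' -> {1}, take 1 (2->1 ok)
  t7 'y' -> {2,3}, take 2 (1->2 ok)
  t8 'x' -> {0}, take 0 (2->0 ok)
  t9 'y' -> {2,3}, take 3 (0->3 ok)
  t10 'z' -> {1}, take 1 (3->1 ok)
  t11 'y' -> {2,3}, take 2 (1->2 ok)
  t12 'z' -> {1}, take 1 (2->1 ok)
  t13 'y' -> {2,3}, take 3 (1->3 ok)
  t14 'x' -> {0}, take 0 (3->0 ok)
  t15 'y' -> {2,3}, take 2 (0->2 ok)
  t16 'z' -> {1}, take 1 (2->1 ok)
  t17 'x' -> {0}, take 0 (1->0 ok)
  t18 'y' -> {2,3}, take 3 (0->3 ok)
  t19 'z' -> {1}, take 1 (3->1 ok)
  t20 'x' -> {0}, take 0 (1->0 ok)
  t21 'y' -> {2,3}, take 2 (0->2 ok)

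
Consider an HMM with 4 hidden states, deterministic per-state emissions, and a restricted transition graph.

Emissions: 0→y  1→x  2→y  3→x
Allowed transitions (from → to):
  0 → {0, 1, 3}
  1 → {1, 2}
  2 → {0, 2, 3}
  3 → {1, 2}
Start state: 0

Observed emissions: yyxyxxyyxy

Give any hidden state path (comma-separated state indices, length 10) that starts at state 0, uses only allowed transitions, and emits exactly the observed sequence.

0,0,3,2,3,1,2,0,1,2

  [0] y  {0,2}  => 0  start
  [1] y  {0,2}  => 0  0->0 ok
  [2] x  {1,3}  => 3  0->3 ok
  [3] y  {0,2}  => 2  3->2 ok
  [4] x  {1,3}  => 3  2->3 ok
  [5] x  {1,3}  => 1  3->1 ok
  [6] y  {0,2}  => 2  1->2 ok
  [7] y  {0,2}  => 0  2->0 ok
  [8] x  {1,3}  => 1  0->1 ok
  [9] y  {0,2}  => 2  1->2 ok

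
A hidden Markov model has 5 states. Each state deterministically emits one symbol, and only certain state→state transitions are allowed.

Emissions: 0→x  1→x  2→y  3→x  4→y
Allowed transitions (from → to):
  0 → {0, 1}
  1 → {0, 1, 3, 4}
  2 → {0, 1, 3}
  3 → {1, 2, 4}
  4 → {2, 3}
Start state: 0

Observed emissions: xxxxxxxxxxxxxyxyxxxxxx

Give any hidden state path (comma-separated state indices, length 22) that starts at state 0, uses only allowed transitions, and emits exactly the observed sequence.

0,0,0,0,1,0,1,0,0,0,1,1,3,4,3,2,0,1,0,0,1,1

  0: obs=x cand={0,1,3} pick 0 [start]
  1: obs=x cand={0,1,3} pick 0 [0->0 ok]
  2: obs=x cand={0,1,3} pick 0 [0->0 ok]
  3: obs=x cand={0,1,3} pick 0 [0->0 ok]
  4: obs=x cand={0,1,3} pick 1 [0->1 ok]
  5: obs=x cand={0,1,3} pick 0 [1->0 ok]
  6: obs=x cand={0,1,3} pick 1 [0->1 ok]
  7: obs=x cand={0,1,3} pick 0 [1->0 ok]
  8: obs=x cand={0,1,3} pick 0 [0->0 ok]
  9: obs=x cand={0,1,3} pick 0 [0->0 ok]
  10: obs=x cand={0,1,3} pick 1 [0->1 ok]
  11: obs=x cand={0,1,3} pick 1 [1->1 ok]
  12: obs=x cand={0,1,3} pick 3 [1->3 ok]
  13: obs=y cand={2,4} pick 4 [3->4 ok]
  14: obs=x cand={0,1,3} pick 3 [4->3 ok]
  15: obs=y cand={2,4} pick 2 [3->2 ok]
  16: obs=x cand={0,1,3} pick 0 [2->0 ok]
  17: obs=x cand={0,1,3} pick 1 [0->1 ok]
  18: obs=x cand={0,1,3} pick 0 [1->0 ok]
  19: obs=x cand={0,1,3} pick 0 [0->0 ok]
  20: obs=x cand={0,1,3} pick 1 [0->1 ok]
  21: obs=x cand={0,1,3} pick 1 [1->1 ok]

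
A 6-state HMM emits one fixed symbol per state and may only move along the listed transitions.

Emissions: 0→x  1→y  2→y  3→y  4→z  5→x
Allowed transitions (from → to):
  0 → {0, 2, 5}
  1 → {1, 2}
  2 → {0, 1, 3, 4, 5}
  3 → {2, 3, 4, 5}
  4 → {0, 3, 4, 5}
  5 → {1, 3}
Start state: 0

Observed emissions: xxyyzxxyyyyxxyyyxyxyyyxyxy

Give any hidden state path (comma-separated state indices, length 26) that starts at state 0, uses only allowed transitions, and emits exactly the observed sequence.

  [0] x  {0,5}  => 0  start
  [1] x  {0,5}  => 5  0->5 ok
  [2] y  {1,2,3}  => 3  5->3 ok
  [3] y  {1,2,3}  => 2  3->2 ok
  [4] z  {4}  => 4  2->4 ok
  [5] x  {0,5}  => 0  4->0 ok
  [6] x  {0,5}  => 5  0->5 ok
  [7] y  {1,2,3}  => 1  5->1 ok
  [8] y  {1,2,3}  => 2  1->2 ok
  [9] y  {1,2,3}  => 1  2->1 ok
  [10] y  {1,2,3}  => 2  1->2 ok
  [11] x  {0,5}  => 0  2->0 ok
  [12] x  {0,5}  => 5  0->5 ok
  [13] y  {1,2,3}  => 1  5->1 ok
  [14] y  {1,2,3}  => 1  1->1 ok
  [15] y  {1,2,3}  => 2  1->2 ok
  [16] x  {0,5}  => 5  2->5 ok
  [17] y  {1,2,3}  => 3  5->3 ok
  [18] x  {0,5}  => 5  3->5 ok
  [19] y  {1,2,3}  => 1  5->1 ok
  [20] y  {1,2,3}  => 1  1->1 ok
  [21] y  {1,2,3}  => 2  1->2 ok
  [22] x  {0,5}  => 0  2->0 ok
  [23] y  {1,2,3}  => 2  0->2 ok
  [24] x  {0,5}  => 5  2->5 ok
  [25] y  {1,2,3}  => 3  5->3 ok

0,5,3,2,4,0,5,1,2,1,2,0,5,1,1,2,5,3,5,1,1,2,0,2,5,3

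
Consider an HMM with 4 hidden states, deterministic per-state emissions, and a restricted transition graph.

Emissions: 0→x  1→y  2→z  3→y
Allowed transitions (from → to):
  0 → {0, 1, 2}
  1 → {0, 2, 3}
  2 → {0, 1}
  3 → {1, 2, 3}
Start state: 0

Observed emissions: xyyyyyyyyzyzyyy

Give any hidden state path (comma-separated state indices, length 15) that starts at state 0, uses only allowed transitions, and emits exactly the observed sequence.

0,1,3,3,1,3,1,3,3,2,1,2,1,3,1

  pos 0: x in {0}, choose 0; start
  pos 1: y in {1,3}, choose 1; 0->1 ok
  pos 2: y in {1,3}, choose 3; 1->3 ok
  pos 3: y in {1,3}, choose 3; 3->3 ok
  pos 4: y in {1,3}, choose 1; 3->1 ok
  pos 5: y in {1,3}, choose 3; 1->3 ok
  pos 6: y in {1,3}, choose 1; 3->1 ok
  pos 7: y in {1,3}, choose 3; 1->3 ok
  pos 8: y in {1,3}, choose 3; 3->3 ok
  pos 9: z in {2}, choose 2; 3->2 ok
  pos 10: y in {1,3}, choose 1; 2->1 ok
  pos 11: z in {2}, choose 2; 1->2 ok
  pos 12: y in {1,3}, choose 1; 2->1 ok
  pos 13: y in {1,3}, choose 3; 1->3 ok
  pos 14: y in {1,3}, choose 1; 3->1 ok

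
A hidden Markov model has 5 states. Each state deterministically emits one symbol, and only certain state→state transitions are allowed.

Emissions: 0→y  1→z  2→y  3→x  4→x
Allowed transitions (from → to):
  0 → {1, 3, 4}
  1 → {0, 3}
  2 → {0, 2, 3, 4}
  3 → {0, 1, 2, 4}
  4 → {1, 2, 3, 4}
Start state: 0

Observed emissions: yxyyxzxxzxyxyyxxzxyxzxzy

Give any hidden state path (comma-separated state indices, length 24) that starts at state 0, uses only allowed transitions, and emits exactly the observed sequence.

0,3,2,2,4,1,3,4,1,3,2,4,2,2,4,4,1,3,2,3,1,3,1,0

  t0 'y' -> {0,2}, take 0 (start)
  t1 'x' -> {3,4}, take 3 (0->3 ok)
  t2 'y' -> {0,2}, take 2 (3->2 ok)
  t3 'y' -> {0,2}, take 2 (2->2 ok)
  t4 'x' -> {3,4}, take 4 (2->4 ok)
  t5 'z' -> {1}, take 1 (4->1 ok)
  t6 'x' -> {3,4}, take 3 (1->3 ok)
  t7 'x' -> {3,4}, take 4 (3->4 ok)
  t8 'z' -> {1}, take 1 (4->1 ok)
  t9 'x' -> {3,4}, take 3 (1->3 ok)
  t10 'y' -> {0,2}, take 2 (3->2 ok)
  t11 'x' -> {3,4}, take 4 (2->4 ok)
  t12 'y' -> {0,2}, take 2 (4->2 ok)
  t13 'y' -> {0,2}, take 2 (2->2 ok)
  t14 'x' -> {3,4}, take 4 (2->4 ok)
  t15 'x' -> {3,4}, take 4 (4->4 ok)
  t16 'z' -> {1}, take 1 (4->1 ok)
  t17 'x' -> {3,4}, take 3 (1->3 ok)
  t18 'y' -> {0,2}, take 2 (3->2 ok)
  t19 'x' -> {3,4}, take 3 (2->3 ok)
  t20 'z' -> {1}, take 1 (3->1 ok)
  t21 'x' -> {3,4}, take 3 (1->3 ok)
  t22 'z' -> {1}, take 1 (3->1 ok)
  t23 'y' -> {0,2}, take 0 (1->0 ok)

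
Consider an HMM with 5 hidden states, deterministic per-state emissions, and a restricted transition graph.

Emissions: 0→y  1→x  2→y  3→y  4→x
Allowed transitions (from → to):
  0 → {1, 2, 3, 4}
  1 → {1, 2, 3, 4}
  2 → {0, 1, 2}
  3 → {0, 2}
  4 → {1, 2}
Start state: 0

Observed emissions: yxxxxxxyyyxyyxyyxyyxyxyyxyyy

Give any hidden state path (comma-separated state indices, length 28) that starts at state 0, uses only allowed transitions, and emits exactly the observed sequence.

  pos 0: y in {0,2,3}, choose 0; start
  pos 1: x in {1,4}, choose 4; 0->4 ok
  pos 2: x in {1,4}, choose 1; 4->1 ok
  pos 3: x in {1,4}, choose 4; 1->4 ok
  pos 4: x in {1,4}, choose 1; 4->1 ok
  pos 5: x in {1,4}, choose 4; 1->4 ok
  pos 6: x in {1,4}, choose 1; 4->1 ok
  pos 7: y in {0,2,3}, choose 3; 1->3 ok
  pos 8: y in {0,2,3}, choose 2; 3->2 ok
  pos 9: y in {0,2,3}, choose 2; 2->2 ok
  pos 10: x in {1,4}, choose 1; 2->1 ok
  pos 11: y in {0,2,3}, choose 3; 1->3 ok
  pos 12: y in {0,2,3}, choose 0; 3->0 ok
  pos 13: x in {1,4}, choose 1; 0->1 ok
  pos 14: y in {0,2,3}, choose 3; 1->3 ok
  pos 15: y in {0,2,3}, choose 2; 3->2 ok
  pos 16: x in {1,4}, choose 1; 2->1 ok
  pos 17: y in {0,2,3}, choose 3; 1->3 ok
  pos 18: y in {0,2,3}, choose 0; 3->0 ok
  pos 19: x in {1,4}, choose 1; 0->1 ok
  pos 20: y in {0,2,3}, choose 2; 1->2 ok
  pos 21: x in {1,4}, choose 1; 2->1 ok
  pos 22: y in {0,2,3}, choose 3; 1->3 ok
  pos 23: y in {0,2,3}, choose 0; 3->0 ok
  pos 24: x in {1,4}, choose 4; 0->4 ok
  pos 25: y in {0,2,3}, choose 2; 4->2 ok
  pos 26: y in {0,2,3}, choose 2; 2->2 ok
  pos 27: y in {0,2,3}, choose 0; 2->0 ok

0,4,1,4,1,4,1,3,2,2,1,3,0,1,3,2,1,3,0,1,2,1,3,0,4,2,2,0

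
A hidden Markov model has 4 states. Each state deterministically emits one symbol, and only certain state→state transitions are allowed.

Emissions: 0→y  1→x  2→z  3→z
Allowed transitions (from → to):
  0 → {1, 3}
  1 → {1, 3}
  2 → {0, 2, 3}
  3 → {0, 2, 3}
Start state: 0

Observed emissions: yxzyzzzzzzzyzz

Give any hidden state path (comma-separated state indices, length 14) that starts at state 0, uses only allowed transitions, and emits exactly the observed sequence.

  [0] y  {0}  => 0  start
  [1] x  {1}  => 1  0->1 ok
  [2] z  {2,3}  => 3  1->3 ok
  [3] y  {0}  => 0  3->0 ok
  [4] z  {2,3}  => 3  0->3 ok
  [5] z  {2,3}  => 2  3->2 ok
  [6] z  {2,3}  => 2  2->2 ok
  [7] z  {2,3}  => 2  2->2 ok
  [8] z  {2,3}  => 3  2->3 ok
  [9] z  {2,3}  => 2  3->2 ok
  [10] z  {2,3}  => 2  2->2 ok
  [11] y  {0}  => 0  2->0 ok
  [12] z  {2,3}  => 3  0->3 ok
  [13] z  {2,3}  => 2  3->2 ok

0,1,3,0,3,2,2,2,3,2,2,0,3,2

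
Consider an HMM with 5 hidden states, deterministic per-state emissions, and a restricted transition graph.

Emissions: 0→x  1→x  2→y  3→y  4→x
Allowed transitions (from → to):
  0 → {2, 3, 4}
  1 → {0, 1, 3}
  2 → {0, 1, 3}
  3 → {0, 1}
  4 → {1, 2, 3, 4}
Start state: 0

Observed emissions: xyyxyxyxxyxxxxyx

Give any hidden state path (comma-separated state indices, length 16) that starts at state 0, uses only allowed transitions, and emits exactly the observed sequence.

  [0] x  {0,1,4}  => 0  start
  [1] y  {2,3}  => 2  0->2 ok
  [2] y  {2,3}  => 3  2->3 ok
  [3] x  {0,1,4}  => 0  3->0 ok
  [4] y  {2,3}  => 2  0->2 ok
  [5] x  {0,1,4}  => 1  2->1 ok
  [6] y  {2,3}  => 3  1->3 ok
  [7] x  {0,1,4}  => 1  3->1 ok
  [8] x  {0,1,4}  => 1  1->1 ok
  [9] y  {2,3}  => 3  1->3 ok
  [10] x  {0,1,4}  => 0  3->0 ok
  [11] x  {0,1,4}  => 4  0->4 ok
  [12] x  {0,1,4}  => 4  4->4 ok
  [13] x  {0,1,4}  => 1  4->1 ok
  [14] y  {2,3}  => 3  1->3 ok
  [15] x  {0,1,4}  => 1  3->1 ok

0,2,3,0,2,1,3,1,1,3,0,4,4,1,3,1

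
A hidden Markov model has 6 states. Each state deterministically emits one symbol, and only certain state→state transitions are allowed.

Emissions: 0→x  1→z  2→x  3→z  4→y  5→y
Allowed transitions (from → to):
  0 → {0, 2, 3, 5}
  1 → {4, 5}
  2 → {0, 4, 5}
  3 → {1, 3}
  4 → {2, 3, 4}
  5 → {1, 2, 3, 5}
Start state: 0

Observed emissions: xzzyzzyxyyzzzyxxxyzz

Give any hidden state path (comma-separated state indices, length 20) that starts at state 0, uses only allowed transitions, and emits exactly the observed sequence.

  t0 'x' -> {0,2}, take 0 (start)
  t1 'z' -> {1,3}, take 3 (0->3 ok)
  t2 'z' -> {1,3}, take 1 (3->1 ok)
  t3 'y' -> {4,5}, take 4 (1->4 ok)
  t4 'z' -> {1,3}, take 3 (4->3 ok)
  t5 'z' -> {1,3}, take 1 (3->1 ok)
  t6 'y' -> {4,5}, take 4 (1->4 ok)
  t7 'x' -> {0,2}, take 2 (4->2 ok)
  t8 'y' -> {4,5}, take 4 (2->4 ok)
  t9 'y' -> {4,5}, take 4 (4->4 ok)
  t10 'z' -> {1,3}, take 3 (4->3 ok)
  t11 'z' -> {1,3}, take 3 (3->3 ok)
  t12 'z' -> {1,3}, take 1 (3->1 ok)
  t13 'y' -> {4,5}, take 4 (1->4 ok)
  t14 'x' -> {0,2}, take 2 (4->2 ok)
  t15 'x' -> {0,2}, take 0 (2->0 ok)
  t16 'x' -> {0,2}, take 2 (0->2 ok)
  t17 'y' -> {4,5}, take 5 (2->5 ok)
  t18 'z' -> {1,3}, take 3 (5->3 ok)
  t19 'z' -> {1,3}, take 1 (3->1 ok)

0,3,1,4,3,1,4,2,4,4,3,3,1,4,2,0,2,5,3,1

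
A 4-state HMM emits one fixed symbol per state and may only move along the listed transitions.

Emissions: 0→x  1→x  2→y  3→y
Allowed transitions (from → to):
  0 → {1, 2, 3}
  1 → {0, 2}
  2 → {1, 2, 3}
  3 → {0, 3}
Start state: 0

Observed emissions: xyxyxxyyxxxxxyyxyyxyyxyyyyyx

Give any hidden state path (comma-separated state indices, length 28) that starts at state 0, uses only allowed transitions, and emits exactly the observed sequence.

  t0 'x' -> {0,1}, take 0 (start)
  t1 'y' -> {2,3}, take 2 (0->2 ok)
  t2 'x' -> {0,1}, take 1 (2->1 ok)
  t3 'y' -> {2,3}, take 2 (1->2 ok)
  t4 'x' -> {0,1}, take 1 (2->1 ok)
  t5 'x' -> {0,1}, take 0 (1->0 ok)
  t6 'y' -> {2,3}, take 3 (0->3 ok)
  t7 'y' -> {2,3}, take 3 (3->3 ok)
  t8 'x' -> {0,1}, take 0 (3->0 ok)
  t9 'x' -> {0,1}, take 1 (0->1 ok)
  t10 'x' -> {0,1}, take 0 (1->0 ok)
  t11 'x' -> {0,1}, take 1 (0->1 ok)
  t12 'x' -> {0,1}, take 0 (1->0 ok)
  t13 'y' -> {2,3}, take 3 (0->3 ok)
  t14 'y' -> {2,3}, take 3 (3->3 ok)
  t15 'x' -> {0,1}, take 0 (3->0 ok)
  t16 'y' -> {2,3}, take 2 (0->2 ok)
  t17 'y' -> {2,3}, take 3 (2->3 ok)
  t18 'x' -> {0,1}, take 0 (3->0 ok)
  t19 'y' -> {2,3}, take 2 (0->2 ok)
  t20 'y' -> {2,3}, take 3 (2->3 ok)
  t21 'x' -> {0,1}, take 0 (3->0 ok)
  t22 'y' -> {2,3}, take 2 (0->2 ok)
  t23 'y' -> {2,3}, take 2 (2->2 ok)
  t24 'y' -> {2,3}, take 2 (2->2 ok)
  t25 'y' -> {2,3}, take 2 (2->2 ok)
  t26 'y' -> {2,3}, take 2 (2->2 ok)
  t27 'x' -> {0,1}, take 1 (2->1 ok)

0,2,1,2,1,0,3,3,0,1,0,1,0,3,3,0,2,3,0,2,3,0,2,2,2,2,2,1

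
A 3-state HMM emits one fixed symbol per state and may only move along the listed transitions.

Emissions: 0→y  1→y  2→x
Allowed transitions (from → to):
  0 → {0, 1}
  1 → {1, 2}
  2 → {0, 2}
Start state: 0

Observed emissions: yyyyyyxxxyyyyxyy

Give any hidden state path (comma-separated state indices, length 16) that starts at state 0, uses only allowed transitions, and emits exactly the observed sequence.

0,0,0,1,1,1,2,2,2,0,0,0,1,2,0,1

  0: obs=y cand={0,1} pick 0 [start]
  1: obs=y cand={0,1} pick 0 [0->0 ok]
  2: obs=y cand={0,1} pick 0 [0->0 ok]
  3: obs=y cand={0,1} pick 1 [0->1 ok]
  4: obs=y cand={0,1} pick 1 [1->1 ok]
  5: obs=y cand={0,1} pick 1 [1->1 ok]
  6: obs=x cand={2} pick 2 [1->2 ok]
  7: obs=x cand={2} pick 2 [2->2 ok]
  8: obs=x cand={2} pick 2 [2->2 ok]
  9: obs=y cand={0,1} pick 0 [2->0 ok]
  10: obs=y cand={0,1} pick 0 [0->0 ok]
  11: obs=y cand={0,1} pick 0 [0->0 ok]
  12: obs=y cand={0,1} pick 1 [0->1 ok]
  13: obs=x cand={2} pick 2 [1->2 ok]
  14: obs=y cand={0,1} pick 0 [2->0 ok]
  15: obs=y cand={0,1} pick 1 [0->1 ok]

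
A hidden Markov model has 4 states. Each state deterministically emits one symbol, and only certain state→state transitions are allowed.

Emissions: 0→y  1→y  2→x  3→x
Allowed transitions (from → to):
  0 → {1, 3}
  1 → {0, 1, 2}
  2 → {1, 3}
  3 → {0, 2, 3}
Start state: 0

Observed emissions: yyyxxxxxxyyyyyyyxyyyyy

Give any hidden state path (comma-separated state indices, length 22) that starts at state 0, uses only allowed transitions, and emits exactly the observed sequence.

  t0 'y' -> {0,1}, take 0 (start)
  t1 'y' -> {0,1}, take 1 (0->1 ok)
  t2 'y' -> {0,1}, take 1 (1->1 ok)
  t3 'x' -> {2,3}, take 2 (1->2 ok)
  t4 'x' -> {2,3}, take 3 (2->3 ok)
  t5 'x' -> {2,3}, take 3 (3->3 ok)
  t6 'x' -> {2,3}, take 3 (3->3 ok)
  t7 'x' -> {2,3}, take 2 (3->2 ok)
  t8 'x' -> {2,3}, take 3 (2->3 ok)
  t9 'y' -> {0,1}, take 0 (3->0 ok)
  t10 'y' -> {0,1}, take 1 (0->1 ok)
  t11 'y' -> {0,1}, take 0 (1->0 ok)
  t12 'y' -> {0,1}, take 1 (0->1 ok)
  t13 'y' -> {0,1}, take 1 (1->1 ok)
  t14 'y' -> {0,1}, take 0 (1->0 ok)
  t15 'y' -> {0,1}, take 1 (0->1 ok)
  t16 'x' -> {2,3}, take 2 (1->2 ok)
  t17 'y' -> {0,1}, take 1 (2->1 ok)
  t18 'y' -> {0,1}, take 1 (1->1 ok)
  t19 'y' -> {0,1}, take 1 (1->1 ok)
  t20 'y' -> {0,1}, take 0 (1->0 ok)
  t21 'y' -> {0,1}, take 1 (0->1 ok)

0,1,1,2,3,3,3,2,3,0,1,0,1,1,0,1,2,1,1,1,0,1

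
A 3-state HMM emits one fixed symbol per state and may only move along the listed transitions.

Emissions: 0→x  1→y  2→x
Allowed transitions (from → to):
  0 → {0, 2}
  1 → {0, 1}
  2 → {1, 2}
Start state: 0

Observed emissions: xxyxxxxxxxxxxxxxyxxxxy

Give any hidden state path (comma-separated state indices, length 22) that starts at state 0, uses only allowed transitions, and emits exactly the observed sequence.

0,2,1,0,0,0,0,0,0,0,2,2,2,2,2,2,1,0,0,2,2,1

  [0] x  {0,2}  => 0  start
  [1] x  {0,2}  => 2  0->2 ok
  [2] y  {1}  => 1  2->1 ok
  [3] x  {0,2}  => 0  1->0 ok
  [4] x  {0,2}  => 0  0->0 ok
  [5] x  {0,2}  => 0  0->0 ok
  [6] x  {0,2}  => 0  0->0 ok
  [7] x  {0,2}  => 0  0->0 ok
  [8] x  {0,2}  => 0  0->0 ok
  [9] x  {0,2}  => 0  0->0 ok
  [10] x  {0,2}  => 2  0->2 ok
  [11] x  {0,2}  => 2  2->2 ok
  [12] x  {0,2}  => 2  2->2 ok
  [13] x  {0,2}  => 2  2->2 ok
  [14] x  {0,2}  => 2  2->2 ok
  [15] x  {0,2}  => 2  2->2 ok
  [16] y  {1}  => 1  2->1 ok
  [17] x  {0,2}  => 0  1->0 ok
  [18] x  {0,2}  => 0  0->0 ok
  [19] x  {0,2}  => 2  0->2 ok
  [20] x  {0,2}  => 2  2->2 ok
  [21] y  {1}  => 1  2->1 ok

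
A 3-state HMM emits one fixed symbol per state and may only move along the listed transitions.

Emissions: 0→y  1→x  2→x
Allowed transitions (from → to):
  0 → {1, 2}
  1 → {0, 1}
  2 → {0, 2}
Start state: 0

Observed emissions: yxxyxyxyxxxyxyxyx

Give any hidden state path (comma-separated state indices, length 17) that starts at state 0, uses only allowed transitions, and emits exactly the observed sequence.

0,2,2,0,1,0,1,0,1,1,1,0,1,0,2,0,2

  [0] y  {0}  => 0  start
  [1] x  {1,2}  => 2  0->2 ok
  [2] x  {1,2}  => 2  2->2 ok
  [3] y  {0}  => 0  2->0 ok
  [4] x  {1,2}  => 1  0->1 ok
  [5] y  {0}  => 0  1->0 ok
  [6] x  {1,2}  => 1  0->1 ok
  [7] y  {0}  => 0  1->0 ok
  [8] x  {1,2}  => 1  0->1 ok
  [9] x  {1,2}  => 1  1->1 ok
  [10] x  {1,2}  => 1  1->1 ok
  [11] y  {0}  => 0  1->0 ok
  [12] x  {1,2}  => 1  0->1 ok
  [13] y  {0}  => 0  1->0 ok
  [14] x  {1,2}  => 2  0->2 ok
  [15] y  {0}  => 0  2->0 ok
  [16] x  {1,2}  => 2  0->2 ok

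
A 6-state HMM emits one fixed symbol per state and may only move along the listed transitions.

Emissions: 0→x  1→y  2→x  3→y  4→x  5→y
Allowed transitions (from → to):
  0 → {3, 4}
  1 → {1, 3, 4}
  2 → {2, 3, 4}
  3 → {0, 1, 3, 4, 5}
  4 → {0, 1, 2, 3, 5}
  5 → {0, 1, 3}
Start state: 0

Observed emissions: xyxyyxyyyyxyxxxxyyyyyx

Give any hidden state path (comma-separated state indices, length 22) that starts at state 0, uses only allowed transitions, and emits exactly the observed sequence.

  pos 0: x in {0,2,4}, choose 0; start
  pos 1: y in {1,3,5}, choose 3; 0->3 ok
  pos 2: x in {0,2,4}, choose 4; 3->4 ok
  pos 3: y in {1,3,5}, choose 1; 4->1 ok
  pos 4: y in {1,3,5}, choose 1; 1->1 ok
  pos 5: x in {0,2,4}, choose 4; 1->4 ok
  pos 6: y in {1,3,5}, choose 3; 4->3 ok
  pos 7: y in {1,3,5}, choose 5; 3->5 ok
  pos 8: y in {1,3,5}, choose 3; 5->3 ok
  pos 9: y in {1,3,5}, choose 1; 3->1 ok
  pos 10: x in {0,2,4}, choose 4; 1->4 ok
  pos 11: y in {1,3,5}, choose 3; 4->3 ok
  pos 12: x in {0,2,4}, choose 4; 3->4 ok
  pos 13: x in {0,2,4}, choose 0; 4->0 ok
  pos 14: x in {0,2,4}, choose 4; 0->4 ok
  pos 15: x in {0,2,4}, choose 0; 4->0 ok
  pos 16: y in {1,3,5}, choose 3; 0->3 ok
  pos 17: y in {1,3,5}, choose 1; 3->1 ok
  pos 18: y in {1,3,5}, choose 3; 1->3 ok
  pos 19: y in {1,3,5}, choose 5; 3->5 ok
  pos 20: y in {1,3,5}, choose 1; 5->1 ok
  pos 21: x in {0,2,4}, choose 4; 1->4 ok

0,3,4,1,1,4,3,5,3,1,4,3,4,0,4,0,3,1,3,5,1,4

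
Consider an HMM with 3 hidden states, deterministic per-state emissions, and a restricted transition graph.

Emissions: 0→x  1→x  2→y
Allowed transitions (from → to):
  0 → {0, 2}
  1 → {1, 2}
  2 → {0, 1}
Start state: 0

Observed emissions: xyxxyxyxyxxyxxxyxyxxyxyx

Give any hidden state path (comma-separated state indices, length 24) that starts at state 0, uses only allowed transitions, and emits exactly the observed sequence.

0,2,1,1,2,0,2,0,2,1,1,2,1,1,1,2,1,2,1,1,2,1,2,0

  [0] x  {0,1}  => 0  start
  [1] y  {2}  => 2  0->2 ok
  [2] x  {0,1}  => 1  2->1 ok
  [3] x  {0,1}  => 1  1->1 ok
  [4] y  {2}  => 2  1->2 ok
  [5] x  {0,1}  => 0  2->0 ok
  [6] y  {2}  => 2  0->2 ok
  [7] x  {0,1}  => 0  2->0 ok
  [8] y  {2}  => 2  0->2 ok
  [9] x  {0,1}  => 1  2->1 ok
  [10] x  {0,1}  => 1  1->1 ok
  [11] y  {2}  => 2  1->2 ok
  [12] x  {0,1}  => 1  2->1 ok
  [13] x  {0,1}  => 1  1->1 ok
  [14] x  {0,1}  => 1  1->1 ok
  [15] y  {2}  => 2  1->2 ok
  [16] x  {0,1}  => 1  2->1 ok
  [17] y  {2}  => 2  1->2 ok
  [18] x  {0,1}  => 1  2->1 ok
  [19] x  {0,1}  => 1  1->1 ok
  [20] y  {2}  => 2  1->2 ok
  [21] x  {0,1}  => 1  2->1 ok
  [22] y  {2}  => 2  1->2 ok
  [23] x  {0,1}  => 0  2->0 ok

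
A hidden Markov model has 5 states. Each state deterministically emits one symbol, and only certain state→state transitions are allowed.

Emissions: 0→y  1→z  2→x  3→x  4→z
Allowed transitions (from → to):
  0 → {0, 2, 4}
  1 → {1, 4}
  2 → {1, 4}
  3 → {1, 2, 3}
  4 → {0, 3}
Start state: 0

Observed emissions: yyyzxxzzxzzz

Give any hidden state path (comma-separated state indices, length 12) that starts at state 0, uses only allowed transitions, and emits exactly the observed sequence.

  [0] y  {0}  => 0  start
  [1] y  {0}  => 0  0->0 ok
  [2] y  {0}  => 0  0->0 ok
  [3] z  {1,4}  => 4  0->4 ok
  [4] x  {2,3}  => 3  4->3 ok
  [5] x  {2,3}  => 2  3->2 ok
  [6] z  {1,4}  => 1  2->1 ok
  [7] z  {1,4}  => 4  1->4 ok
  [8] x  {2,3}  => 3  4->3 ok
  [9] z  {1,4}  => 1  3->1 ok
  [10] z  {1,4}  => 1  1->1 ok
  [11] z  {1,4}  => 4  1->4 ok

0,0,0,4,3,2,1,4,3,1,1,4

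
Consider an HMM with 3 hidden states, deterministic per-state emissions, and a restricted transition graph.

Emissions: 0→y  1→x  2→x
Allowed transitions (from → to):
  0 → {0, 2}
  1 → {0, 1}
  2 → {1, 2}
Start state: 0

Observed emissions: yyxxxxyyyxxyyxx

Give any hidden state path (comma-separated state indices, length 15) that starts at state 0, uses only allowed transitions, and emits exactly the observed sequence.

  pos 0: y in {0}, choose 0; start
  pos 1: y in {0}, choose 0; 0->0 ok
  pos 2: x in {1,2}, choose 2; 0->2 ok
  pos 3: x in {1,2}, choose 2; 2->2 ok
  pos 4: x in {1,2}, choose 2; 2->2 ok
  pos 5: x in {1,2}, choose 1; 2->1 ok
  pos 6: y in {0}, choose 0; 1->0 ok
  pos 7: y in {0}, choose 0; 0->0 ok
  pos 8: y in {0}, choose 0; 0->0 ok
  pos 9: x in {1,2}, choose 2; 0->2 ok
  pos 10: x in {1,2}, choose 1; 2->1 ok
  pos 11: y in {0}, choose 0; 1->0 ok
  pos 12: y in {0}, choose 0; 0->0 ok
  pos 13: x in {1,2}, choose 2; 0->2 ok
  pos 14: x in {1,2}, choose 1; 2->1 ok

0,0,2,2,2,1,0,0,0,2,1,0,0,2,1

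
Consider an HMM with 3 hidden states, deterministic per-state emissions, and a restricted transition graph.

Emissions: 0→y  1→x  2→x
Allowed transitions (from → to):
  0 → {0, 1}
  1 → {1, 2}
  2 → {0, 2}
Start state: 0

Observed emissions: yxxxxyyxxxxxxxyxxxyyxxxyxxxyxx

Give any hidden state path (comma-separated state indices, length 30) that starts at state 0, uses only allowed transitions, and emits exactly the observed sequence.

0,1,2,2,2,0,0,1,1,1,2,2,2,2,0,1,1,2,0,0,1,1,2,0,1,1,2,0,1,2

  t0 'y' -> {0}, take 0 (start)
  t1 'x' -> {1,2}, take 1 (0->1 ok)
  t2 'x' -> {1,2}, take 2 (1->2 ok)
  t3 'x' -> {1,2}, take 2 (2->2 ok)
  t4 'x' -> {1,2}, take 2 (2->2 ok)
  t5 'y' -> {0}, take 0 (2->0 ok)
  t6 'y' -> {0}, take 0 (0->0 ok)
  t7 'x' -> {1,2}, take 1 (0->1 ok)
  t8 'x' -> {1,2}, take 1 (1->1 ok)
  t9 'x' -> {1,2}, take 1 (1->1 ok)
  t10 'x' -> {1,2}, take 2 (1->2 ok)
  t11 'x' -> {1,2}, take 2 (2->2 ok)
  t12 'x' -> {1,2}, take 2 (2->2 ok)
  t13 'x' -> {1,2}, take 2 (2->2 ok)
  t14 'y' -> {0}, take 0 (2->0 ok)
  t15 'x' -> {1,2}, take 1 (0->1 ok)
  t16 'x' -> {1,2}, take 1 (1->1 ok)
  t17 'x' -> {1,2}, take 2 (1->2 ok)
  t18 'y' -> {0}, take 0 (2->0 ok)
  t19 'y' -> {0}, take 0 (0->0 ok)
  t20 'x' -> {1,2}, take 1 (0->1 ok)
  t21 'x' -> {1,2}, take 1 (1->1 ok)
  t22 'x' -> {1,2}, take 2 (1->2 ok)
  t23 'y' -> {0}, take 0 (2->0 ok)
  t24 'x' -> {1,2}, take 1 (0->1 ok)
  t25 'x' -> {1,2}, take 1 (1->1 ok)
  t26 'x' -> {1,2}, take 2 (1->2 ok)
  t27 'y' -> {0}, take 0 (2->0 ok)
  t28 'x' -> {1,2}, take 1 (0->1 ok)
  t29 'x' -> {1,2}, take 2 (1->2 ok)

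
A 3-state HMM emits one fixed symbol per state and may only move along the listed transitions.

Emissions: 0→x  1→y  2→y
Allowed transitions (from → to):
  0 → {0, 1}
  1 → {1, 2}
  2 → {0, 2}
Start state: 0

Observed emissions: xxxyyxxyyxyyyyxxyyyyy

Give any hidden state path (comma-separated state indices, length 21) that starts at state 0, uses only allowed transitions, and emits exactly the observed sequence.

  0: obs=x cand={0} pick 0 [start]
  1: obs=x cand={0} pick 0 [0->0 ok]
  2: obs=x cand={0} pick 0 [0->0 ok]
  3: obs=y cand={1,2} pick 1 [0->1 ok]
  4: obs=y cand={1,2} pick 2 [1->2 ok]
  5: obs=x cand={0} pick 0 [2->0 ok]
  6: obs=x cand={0} pick 0 [0->0 ok]
  7: obs=y cand={1,2} pick 1 [0->1 ok]
  8: obs=y cand={1,2} pick 2 [1->2 ok]
  9: obs=x cand={0} pick 0 [2->0 ok]
  10: obs=y cand={1,2} pick 1 [0->1 ok]
  11: obs=y cand={1,2} pick 1 [1->1 ok]
  12: obs=y cand={1,2} pick 2 [1->2 ok]
  13: obs=y cand={1,2} pick 2 [2->2 ok]
  14: obs=x cand={0} pick 0 [2->0 ok]
  15: obs=x cand={0} pick 0 [0->0 ok]
  16: obs=y cand={1,2} pick 1 [0->1 ok]
  17: obs=y cand={1,2} pick 1 [1->1 ok]
  18: obs=y cand={1,2} pick 1 [1->1 ok]
  19: obs=y cand={1,2} pick 1 [1->1 ok]
  20: obs=y cand={1,2} pick 2 [1->2 ok]

0,0,0,1,2,0,0,1,2,0,1,1,2,2,0,0,1,1,1,1,2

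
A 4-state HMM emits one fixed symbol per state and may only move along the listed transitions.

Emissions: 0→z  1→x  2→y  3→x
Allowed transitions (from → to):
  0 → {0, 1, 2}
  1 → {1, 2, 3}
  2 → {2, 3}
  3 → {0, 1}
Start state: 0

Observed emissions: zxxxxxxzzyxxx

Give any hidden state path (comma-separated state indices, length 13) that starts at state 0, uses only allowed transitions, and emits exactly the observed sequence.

  0: obs=z cand={0} pick 0 [start]
  1: obs=x cand={1,3} pick 1 [0->1 ok]
  2: obs=x cand={1,3} pick 1 [1->1 ok]
  3: obs=x cand={1,3} pick 3 [1->3 ok]
  4: obs=x cand={1,3} pick 1 [3->1 ok]
  5: obs=x cand={1,3} pick 1 [1->1 ok]
  6: obs=x cand={1,3} pick 3 [1->3 ok]
  7: obs=z cand={0} pick 0 [3->0 ok]
  8: obs=z cand={0} pick 0 [0->0 ok]
  9: obs=y cand={2} pick 2 [0->2 ok]
  10: obs=x cand={1,3} pick 3 [2->3 ok]
  11: obs=x cand={1,3} pick 1 [3->1 ok]
  12: obs=x cand={1,3} pick 3 [1->3 ok]

0,1,1,3,1,1,3,0,0,2,3,1,3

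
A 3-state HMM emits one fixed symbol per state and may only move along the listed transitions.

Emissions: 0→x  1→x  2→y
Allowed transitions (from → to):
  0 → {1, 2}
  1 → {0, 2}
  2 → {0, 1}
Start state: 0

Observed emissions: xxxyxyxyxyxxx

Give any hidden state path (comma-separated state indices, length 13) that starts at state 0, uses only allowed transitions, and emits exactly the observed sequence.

0,1,0,2,1,2,1,2,0,2,1,0,1

  0: obs=x cand={0,1} pick 0 [start]
  1: obs=x cand={0,1} pick 1 [0->1 ok]
  2: obs=x cand={0,1} pick 0 [1->0 ok]
  3: obs=y cand={2} pick 2 [0->2 ok]
  4: obs=x cand={0,1} pick 1 [2->1 ok]
  5: obs=y cand={2} pick 2 [1->2 ok]
  6: obs=x cand={0,1} pick 1 [2->1 ok]
  7: obs=y cand={2} pick 2 [1->2 ok]
  8: obs=x cand={0,1} pick 0 [2->0 ok]
  9: obs=y cand={2} pick 2 [0->2 ok]
  10: obs=x cand={0,1} pick 1 [2->1 ok]
  11: obs=x cand={0,1} pick 0 [1->0 ok]
  12: obs=x cand={0,1} pick 1 [0->1 ok]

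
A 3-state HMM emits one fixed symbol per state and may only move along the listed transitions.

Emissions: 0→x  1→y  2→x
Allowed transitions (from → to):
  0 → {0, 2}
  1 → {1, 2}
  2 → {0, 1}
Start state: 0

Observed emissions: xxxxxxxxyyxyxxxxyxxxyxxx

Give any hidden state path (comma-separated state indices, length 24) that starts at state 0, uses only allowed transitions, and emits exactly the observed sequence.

  t0 'x' -> {0,2}, take 0 (start)
  t1 'x' -> {0,2}, take 0 (0->0 ok)
  t2 'x' -> {0,2}, take 2 (0->2 ok)
  t3 'x' -> {0,2}, take 0 (2->0 ok)
  t4 'x' -> {0,2}, take 0 (0->0 ok)
  t5 'x' -> {0,2}, take 2 (0->2 ok)
  t6 'x' -> {0,2}, take 0 (2->0 ok)
  t7 'x' -> {0,2}, take 2 (0->2 ok)
  t8 'y' -> {1}, take 1 (2->1 ok)
  t9 'y' -> {1}, take 1 (1->1 ok)
  t10 'x' -> {0,2}, take 2 (1->2 ok)
  t11 'y' -> {1}, take 1 (2->1 ok)
  t12 'x' -> {0,2}, take 2 (1->2 ok)
  t13 'x' -> {0,2}, take 0 (2->0 ok)
  t14 'x' -> {0,2}, take 0 (0->0 ok)
  t15 'x' -> {0,2}, take 2 (0->2 ok)
  t16 'y' -> {1}, take 1 (2->1 ok)
  t17 'x' -> {0,2}, take 2 (1->2 ok)
  t18 'x' -> {0,2}, take 0 (2->0 ok)
  t19 'x' -> {0,2}, take 2 (0->2 ok)
  t20 'y' -> {1}, take 1 (2->1 ok)
  t21 'x' -> {0,2}, take 2 (1->2 ok)
  t22 'x' -> {0,2}, take 0 (2->0 ok)
  t23 'x' -> {0,2}, take 0 (0->0 ok)

0,0,2,0,0,2,0,2,1,1,2,1,2,0,0,2,1,2,0,2,1,2,0,0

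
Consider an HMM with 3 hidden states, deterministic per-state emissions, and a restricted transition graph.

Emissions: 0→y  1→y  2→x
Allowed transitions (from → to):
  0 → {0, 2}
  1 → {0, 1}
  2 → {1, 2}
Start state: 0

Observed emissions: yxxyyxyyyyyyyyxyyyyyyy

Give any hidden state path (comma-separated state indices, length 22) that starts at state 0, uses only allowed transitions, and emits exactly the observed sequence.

0,2,2,1,0,2,1,1,1,1,0,0,0,0,2,1,1,1,1,0,0,0

  0: obs=y cand={0,1} pick 0 [start]
  1: obs=x cand={2} pick 2 [0->2 ok]
  2: obs=x cand={2} pick 2 [2->2 ok]
  3: obs=y cand={0,1} pick 1 [2->1 ok]
  4: obs=y cand={0,1} pick 0 [1->0 ok]
  5: obs=x cand={2} pick 2 [0->2 ok]
  6: obs=y cand={0,1} pick 1 [2->1 ok]
  7: obs=y cand={0,1} pick 1 [1->1 ok]
  8: obs=y cand={0,1} pick 1 [1->1 ok]
  9: obs=y cand={0,1} pick 1 [1->1 ok]
  10: obs=y cand={0,1} pick 0 [1->0 ok]
  11: obs=y cand={0,1} pick 0 [0->0 ok]
  12: obs=y cand={0,1} pick 0 [0->0 ok]
  13: obs=y cand={0,1} pick 0 [0->0 ok]
  14: obs=x cand={2} pick 2 [0->2 ok]
  15: obs=y cand={0,1} pick 1 [2->1 ok]
  16: obs=y cand={0,1} pick 1 [1->1 ok]
  17: obs=y cand={0,1} pick 1 [1->1 ok]
  18: obs=y cand={0,1} pick 1 [1->1 ok]
  19: obs=y cand={0,1} pick 0 [1->0 ok]
  20: obs=y cand={0,1} pick 0 [0->0 ok]
  21: obs=y cand={0,1} pick 0 [0->0 ok]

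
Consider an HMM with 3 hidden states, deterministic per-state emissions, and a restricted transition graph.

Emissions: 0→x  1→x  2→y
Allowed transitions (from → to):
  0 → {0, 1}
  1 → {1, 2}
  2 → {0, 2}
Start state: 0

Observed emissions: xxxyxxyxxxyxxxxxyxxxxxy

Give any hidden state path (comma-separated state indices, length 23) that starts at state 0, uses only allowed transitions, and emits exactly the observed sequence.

0,1,1,2,0,1,2,0,0,1,2,0,0,1,1,1,2,0,0,0,1,1,2

  t0 'x' -> {0,1}, take 0 (start)
  t1 'x' -> {0,1}, take 1 (0->1 ok)
  t2 'x' -> {0,1}, take 1 (1->1 ok)
  t3 'y' -> {2}, take 2 (1->2 ok)
  t4 'x' -> {0,1}, take 0 (2->0 ok)
  t5 'x' -> {0,1}, take 1 (0->1 ok)
  t6 'y' -> {2}, take 2 (1->2 ok)
  t7 'x' -> {0,1}, take 0 (2->0 ok)
  t8 'x' -> {0,1}, take 0 (0->0 ok)
  t9 'x' -> {0,1}, take 1 (0->1 ok)
  t10 'y' -> {2}, take 2 (1->2 ok)
  t11 'x' -> {0,1}, take 0 (2->0 ok)
  t12 'x' -> {0,1}, take 0 (0->0 ok)
  t13 'x' -> {0,1}, take 1 (0->1 ok)
  t14 'x' -> {0,1}, take 1 (1->1 ok)
  t15 'x' -> {0,1}, take 1 (1->1 ok)
  t16 'y' -> {2}, take 2 (1->2 ok)
  t17 'x' -> {0,1}, take 0 (2->0 ok)
  t18 'x' -> {0,1}, take 0 (0->0 ok)
  t19 'x' -> {0,1}, take 0 (0->0 ok)
  t20 'x' -> {0,1}, take 1 (0->1 ok)
  t21 'x' -> {0,1}, take 1 (1->1 ok)
  t22 'y' -> {2}, take 2 (1->2 ok)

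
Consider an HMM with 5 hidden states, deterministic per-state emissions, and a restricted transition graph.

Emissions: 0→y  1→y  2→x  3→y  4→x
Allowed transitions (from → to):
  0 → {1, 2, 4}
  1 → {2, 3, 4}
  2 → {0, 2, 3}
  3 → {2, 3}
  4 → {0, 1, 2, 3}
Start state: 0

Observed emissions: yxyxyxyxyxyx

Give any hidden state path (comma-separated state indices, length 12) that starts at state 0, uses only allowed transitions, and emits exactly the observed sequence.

0,4,1,2,0,2,3,2,0,2,3,2

  pos 0: y in {0,1,3}, choose 0; start
  pos 1: x in {2,4}, choose 4; 0->4 ok
  pos 2: y in {0,1,3}, choose 1; 4->1 ok
  pos 3: x in {2,4}, choose 2; 1->2 ok
  pos 4: y in {0,1,3}, choose 0; 2->0 ok
  pos 5: x in {2,4}, choose 2; 0->2 ok
  pos 6: y in {0,1,3}, choose 3; 2->3 ok
  pos 7: x in {2,4}, choose 2; 3->2 ok
  pos 8: y in {0,1,3}, choose 0; 2->0 ok
  pos 9: x in {2,4}, choose 2; 0->2 ok
  pos 10: y in {0,1,3}, choose 3; 2->3 ok
  pos 11: x in {2,4}, choose 2; 3->2 ok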